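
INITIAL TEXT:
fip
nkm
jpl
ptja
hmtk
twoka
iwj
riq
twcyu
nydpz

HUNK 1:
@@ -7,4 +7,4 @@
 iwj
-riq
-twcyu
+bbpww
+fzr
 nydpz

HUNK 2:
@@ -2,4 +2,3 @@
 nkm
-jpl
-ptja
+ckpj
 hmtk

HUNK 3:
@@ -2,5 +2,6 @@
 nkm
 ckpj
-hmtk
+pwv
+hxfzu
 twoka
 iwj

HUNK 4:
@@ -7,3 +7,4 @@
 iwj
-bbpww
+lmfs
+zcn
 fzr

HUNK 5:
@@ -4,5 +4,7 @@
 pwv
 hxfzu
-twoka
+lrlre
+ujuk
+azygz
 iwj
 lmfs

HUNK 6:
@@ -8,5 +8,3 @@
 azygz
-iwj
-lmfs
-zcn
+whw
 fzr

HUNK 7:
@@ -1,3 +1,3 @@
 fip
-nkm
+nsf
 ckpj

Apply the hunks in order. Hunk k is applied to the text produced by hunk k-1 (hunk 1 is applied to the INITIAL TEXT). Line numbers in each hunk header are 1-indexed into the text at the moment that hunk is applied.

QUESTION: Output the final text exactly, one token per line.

Hunk 1: at line 7 remove [riq,twcyu] add [bbpww,fzr] -> 10 lines: fip nkm jpl ptja hmtk twoka iwj bbpww fzr nydpz
Hunk 2: at line 2 remove [jpl,ptja] add [ckpj] -> 9 lines: fip nkm ckpj hmtk twoka iwj bbpww fzr nydpz
Hunk 3: at line 2 remove [hmtk] add [pwv,hxfzu] -> 10 lines: fip nkm ckpj pwv hxfzu twoka iwj bbpww fzr nydpz
Hunk 4: at line 7 remove [bbpww] add [lmfs,zcn] -> 11 lines: fip nkm ckpj pwv hxfzu twoka iwj lmfs zcn fzr nydpz
Hunk 5: at line 4 remove [twoka] add [lrlre,ujuk,azygz] -> 13 lines: fip nkm ckpj pwv hxfzu lrlre ujuk azygz iwj lmfs zcn fzr nydpz
Hunk 6: at line 8 remove [iwj,lmfs,zcn] add [whw] -> 11 lines: fip nkm ckpj pwv hxfzu lrlre ujuk azygz whw fzr nydpz
Hunk 7: at line 1 remove [nkm] add [nsf] -> 11 lines: fip nsf ckpj pwv hxfzu lrlre ujuk azygz whw fzr nydpz

Answer: fip
nsf
ckpj
pwv
hxfzu
lrlre
ujuk
azygz
whw
fzr
nydpz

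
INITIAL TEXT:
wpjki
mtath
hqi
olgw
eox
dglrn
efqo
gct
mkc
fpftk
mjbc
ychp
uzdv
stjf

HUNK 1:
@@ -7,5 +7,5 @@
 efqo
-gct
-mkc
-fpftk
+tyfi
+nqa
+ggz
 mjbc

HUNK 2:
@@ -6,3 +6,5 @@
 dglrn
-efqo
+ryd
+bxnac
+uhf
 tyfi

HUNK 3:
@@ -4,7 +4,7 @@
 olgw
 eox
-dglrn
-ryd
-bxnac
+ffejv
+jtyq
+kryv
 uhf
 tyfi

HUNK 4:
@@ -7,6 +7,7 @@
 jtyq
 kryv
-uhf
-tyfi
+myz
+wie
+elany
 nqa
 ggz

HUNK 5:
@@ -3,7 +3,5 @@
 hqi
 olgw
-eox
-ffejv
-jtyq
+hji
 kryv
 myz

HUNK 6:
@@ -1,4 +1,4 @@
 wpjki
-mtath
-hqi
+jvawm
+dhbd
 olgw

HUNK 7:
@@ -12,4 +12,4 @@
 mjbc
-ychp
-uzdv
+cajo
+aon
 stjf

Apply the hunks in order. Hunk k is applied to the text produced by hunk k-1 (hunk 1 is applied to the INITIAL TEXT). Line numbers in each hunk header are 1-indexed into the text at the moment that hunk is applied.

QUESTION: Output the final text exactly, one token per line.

Hunk 1: at line 7 remove [gct,mkc,fpftk] add [tyfi,nqa,ggz] -> 14 lines: wpjki mtath hqi olgw eox dglrn efqo tyfi nqa ggz mjbc ychp uzdv stjf
Hunk 2: at line 6 remove [efqo] add [ryd,bxnac,uhf] -> 16 lines: wpjki mtath hqi olgw eox dglrn ryd bxnac uhf tyfi nqa ggz mjbc ychp uzdv stjf
Hunk 3: at line 4 remove [dglrn,ryd,bxnac] add [ffejv,jtyq,kryv] -> 16 lines: wpjki mtath hqi olgw eox ffejv jtyq kryv uhf tyfi nqa ggz mjbc ychp uzdv stjf
Hunk 4: at line 7 remove [uhf,tyfi] add [myz,wie,elany] -> 17 lines: wpjki mtath hqi olgw eox ffejv jtyq kryv myz wie elany nqa ggz mjbc ychp uzdv stjf
Hunk 5: at line 3 remove [eox,ffejv,jtyq] add [hji] -> 15 lines: wpjki mtath hqi olgw hji kryv myz wie elany nqa ggz mjbc ychp uzdv stjf
Hunk 6: at line 1 remove [mtath,hqi] add [jvawm,dhbd] -> 15 lines: wpjki jvawm dhbd olgw hji kryv myz wie elany nqa ggz mjbc ychp uzdv stjf
Hunk 7: at line 12 remove [ychp,uzdv] add [cajo,aon] -> 15 lines: wpjki jvawm dhbd olgw hji kryv myz wie elany nqa ggz mjbc cajo aon stjf

Answer: wpjki
jvawm
dhbd
olgw
hji
kryv
myz
wie
elany
nqa
ggz
mjbc
cajo
aon
stjf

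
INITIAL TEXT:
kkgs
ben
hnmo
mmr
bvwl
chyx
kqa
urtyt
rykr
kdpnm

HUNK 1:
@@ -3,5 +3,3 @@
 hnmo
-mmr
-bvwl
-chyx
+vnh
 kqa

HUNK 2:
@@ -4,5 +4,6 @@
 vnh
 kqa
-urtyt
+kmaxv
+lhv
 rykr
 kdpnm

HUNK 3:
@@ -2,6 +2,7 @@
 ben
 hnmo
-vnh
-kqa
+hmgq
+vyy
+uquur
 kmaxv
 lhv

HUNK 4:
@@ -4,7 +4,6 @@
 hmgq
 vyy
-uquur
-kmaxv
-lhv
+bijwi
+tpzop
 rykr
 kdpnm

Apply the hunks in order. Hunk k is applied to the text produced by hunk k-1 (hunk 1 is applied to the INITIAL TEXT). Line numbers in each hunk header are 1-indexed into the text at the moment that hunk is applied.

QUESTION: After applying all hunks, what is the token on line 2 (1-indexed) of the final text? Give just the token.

Answer: ben

Derivation:
Hunk 1: at line 3 remove [mmr,bvwl,chyx] add [vnh] -> 8 lines: kkgs ben hnmo vnh kqa urtyt rykr kdpnm
Hunk 2: at line 4 remove [urtyt] add [kmaxv,lhv] -> 9 lines: kkgs ben hnmo vnh kqa kmaxv lhv rykr kdpnm
Hunk 3: at line 2 remove [vnh,kqa] add [hmgq,vyy,uquur] -> 10 lines: kkgs ben hnmo hmgq vyy uquur kmaxv lhv rykr kdpnm
Hunk 4: at line 4 remove [uquur,kmaxv,lhv] add [bijwi,tpzop] -> 9 lines: kkgs ben hnmo hmgq vyy bijwi tpzop rykr kdpnm
Final line 2: ben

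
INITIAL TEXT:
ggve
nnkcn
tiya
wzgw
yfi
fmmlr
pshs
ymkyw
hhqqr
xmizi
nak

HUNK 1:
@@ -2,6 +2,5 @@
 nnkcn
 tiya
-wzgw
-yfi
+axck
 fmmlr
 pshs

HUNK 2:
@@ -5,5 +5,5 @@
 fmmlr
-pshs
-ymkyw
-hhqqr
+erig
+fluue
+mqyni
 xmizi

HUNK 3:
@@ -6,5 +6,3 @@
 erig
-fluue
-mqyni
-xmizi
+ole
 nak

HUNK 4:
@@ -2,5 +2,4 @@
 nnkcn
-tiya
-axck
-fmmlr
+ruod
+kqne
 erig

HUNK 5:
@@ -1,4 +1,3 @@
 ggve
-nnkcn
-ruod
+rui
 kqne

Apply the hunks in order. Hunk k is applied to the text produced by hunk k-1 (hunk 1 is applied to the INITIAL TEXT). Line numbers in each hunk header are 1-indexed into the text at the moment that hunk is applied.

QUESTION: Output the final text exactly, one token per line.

Hunk 1: at line 2 remove [wzgw,yfi] add [axck] -> 10 lines: ggve nnkcn tiya axck fmmlr pshs ymkyw hhqqr xmizi nak
Hunk 2: at line 5 remove [pshs,ymkyw,hhqqr] add [erig,fluue,mqyni] -> 10 lines: ggve nnkcn tiya axck fmmlr erig fluue mqyni xmizi nak
Hunk 3: at line 6 remove [fluue,mqyni,xmizi] add [ole] -> 8 lines: ggve nnkcn tiya axck fmmlr erig ole nak
Hunk 4: at line 2 remove [tiya,axck,fmmlr] add [ruod,kqne] -> 7 lines: ggve nnkcn ruod kqne erig ole nak
Hunk 5: at line 1 remove [nnkcn,ruod] add [rui] -> 6 lines: ggve rui kqne erig ole nak

Answer: ggve
rui
kqne
erig
ole
nak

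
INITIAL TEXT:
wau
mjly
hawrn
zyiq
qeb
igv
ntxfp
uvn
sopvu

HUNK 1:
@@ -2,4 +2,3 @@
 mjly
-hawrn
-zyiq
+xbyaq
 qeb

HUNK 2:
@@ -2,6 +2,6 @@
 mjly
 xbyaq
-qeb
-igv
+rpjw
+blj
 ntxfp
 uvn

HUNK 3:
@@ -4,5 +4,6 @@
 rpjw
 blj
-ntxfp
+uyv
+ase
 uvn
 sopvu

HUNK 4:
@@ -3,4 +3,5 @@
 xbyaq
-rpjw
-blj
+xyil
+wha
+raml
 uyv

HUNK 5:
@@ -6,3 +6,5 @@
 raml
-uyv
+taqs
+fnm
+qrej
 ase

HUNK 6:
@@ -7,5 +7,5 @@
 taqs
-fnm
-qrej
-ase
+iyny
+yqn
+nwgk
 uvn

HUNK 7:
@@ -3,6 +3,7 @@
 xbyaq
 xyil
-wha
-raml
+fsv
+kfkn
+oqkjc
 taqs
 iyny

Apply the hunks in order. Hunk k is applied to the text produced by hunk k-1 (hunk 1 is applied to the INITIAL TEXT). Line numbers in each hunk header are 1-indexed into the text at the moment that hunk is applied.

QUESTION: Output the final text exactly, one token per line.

Hunk 1: at line 2 remove [hawrn,zyiq] add [xbyaq] -> 8 lines: wau mjly xbyaq qeb igv ntxfp uvn sopvu
Hunk 2: at line 2 remove [qeb,igv] add [rpjw,blj] -> 8 lines: wau mjly xbyaq rpjw blj ntxfp uvn sopvu
Hunk 3: at line 4 remove [ntxfp] add [uyv,ase] -> 9 lines: wau mjly xbyaq rpjw blj uyv ase uvn sopvu
Hunk 4: at line 3 remove [rpjw,blj] add [xyil,wha,raml] -> 10 lines: wau mjly xbyaq xyil wha raml uyv ase uvn sopvu
Hunk 5: at line 6 remove [uyv] add [taqs,fnm,qrej] -> 12 lines: wau mjly xbyaq xyil wha raml taqs fnm qrej ase uvn sopvu
Hunk 6: at line 7 remove [fnm,qrej,ase] add [iyny,yqn,nwgk] -> 12 lines: wau mjly xbyaq xyil wha raml taqs iyny yqn nwgk uvn sopvu
Hunk 7: at line 3 remove [wha,raml] add [fsv,kfkn,oqkjc] -> 13 lines: wau mjly xbyaq xyil fsv kfkn oqkjc taqs iyny yqn nwgk uvn sopvu

Answer: wau
mjly
xbyaq
xyil
fsv
kfkn
oqkjc
taqs
iyny
yqn
nwgk
uvn
sopvu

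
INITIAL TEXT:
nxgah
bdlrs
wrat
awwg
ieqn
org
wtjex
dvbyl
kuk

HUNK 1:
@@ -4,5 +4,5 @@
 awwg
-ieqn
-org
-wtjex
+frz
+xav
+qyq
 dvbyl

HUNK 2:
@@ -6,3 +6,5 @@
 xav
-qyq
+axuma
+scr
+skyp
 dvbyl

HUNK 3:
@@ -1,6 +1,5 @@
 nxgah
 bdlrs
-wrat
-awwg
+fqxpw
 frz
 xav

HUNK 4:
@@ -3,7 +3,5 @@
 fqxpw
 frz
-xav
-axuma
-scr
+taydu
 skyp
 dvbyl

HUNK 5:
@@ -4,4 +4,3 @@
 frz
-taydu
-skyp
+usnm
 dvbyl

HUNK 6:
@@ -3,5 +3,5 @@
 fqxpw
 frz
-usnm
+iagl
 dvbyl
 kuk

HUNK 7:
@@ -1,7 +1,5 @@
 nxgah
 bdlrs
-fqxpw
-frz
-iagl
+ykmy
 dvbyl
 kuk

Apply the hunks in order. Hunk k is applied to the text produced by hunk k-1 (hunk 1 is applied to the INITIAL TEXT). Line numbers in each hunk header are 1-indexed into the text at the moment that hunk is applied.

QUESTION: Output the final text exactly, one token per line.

Hunk 1: at line 4 remove [ieqn,org,wtjex] add [frz,xav,qyq] -> 9 lines: nxgah bdlrs wrat awwg frz xav qyq dvbyl kuk
Hunk 2: at line 6 remove [qyq] add [axuma,scr,skyp] -> 11 lines: nxgah bdlrs wrat awwg frz xav axuma scr skyp dvbyl kuk
Hunk 3: at line 1 remove [wrat,awwg] add [fqxpw] -> 10 lines: nxgah bdlrs fqxpw frz xav axuma scr skyp dvbyl kuk
Hunk 4: at line 3 remove [xav,axuma,scr] add [taydu] -> 8 lines: nxgah bdlrs fqxpw frz taydu skyp dvbyl kuk
Hunk 5: at line 4 remove [taydu,skyp] add [usnm] -> 7 lines: nxgah bdlrs fqxpw frz usnm dvbyl kuk
Hunk 6: at line 3 remove [usnm] add [iagl] -> 7 lines: nxgah bdlrs fqxpw frz iagl dvbyl kuk
Hunk 7: at line 1 remove [fqxpw,frz,iagl] add [ykmy] -> 5 lines: nxgah bdlrs ykmy dvbyl kuk

Answer: nxgah
bdlrs
ykmy
dvbyl
kuk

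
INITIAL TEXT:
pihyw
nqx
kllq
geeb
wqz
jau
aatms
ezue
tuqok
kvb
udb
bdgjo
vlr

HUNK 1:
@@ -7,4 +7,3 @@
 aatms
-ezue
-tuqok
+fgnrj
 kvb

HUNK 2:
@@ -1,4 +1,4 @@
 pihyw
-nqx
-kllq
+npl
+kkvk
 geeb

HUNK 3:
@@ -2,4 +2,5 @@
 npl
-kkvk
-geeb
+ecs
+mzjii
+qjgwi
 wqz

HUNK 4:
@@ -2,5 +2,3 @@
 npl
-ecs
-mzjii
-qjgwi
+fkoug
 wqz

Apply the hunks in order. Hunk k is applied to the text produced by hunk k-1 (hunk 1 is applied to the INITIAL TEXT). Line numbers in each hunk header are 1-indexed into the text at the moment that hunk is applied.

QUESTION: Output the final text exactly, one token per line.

Answer: pihyw
npl
fkoug
wqz
jau
aatms
fgnrj
kvb
udb
bdgjo
vlr

Derivation:
Hunk 1: at line 7 remove [ezue,tuqok] add [fgnrj] -> 12 lines: pihyw nqx kllq geeb wqz jau aatms fgnrj kvb udb bdgjo vlr
Hunk 2: at line 1 remove [nqx,kllq] add [npl,kkvk] -> 12 lines: pihyw npl kkvk geeb wqz jau aatms fgnrj kvb udb bdgjo vlr
Hunk 3: at line 2 remove [kkvk,geeb] add [ecs,mzjii,qjgwi] -> 13 lines: pihyw npl ecs mzjii qjgwi wqz jau aatms fgnrj kvb udb bdgjo vlr
Hunk 4: at line 2 remove [ecs,mzjii,qjgwi] add [fkoug] -> 11 lines: pihyw npl fkoug wqz jau aatms fgnrj kvb udb bdgjo vlr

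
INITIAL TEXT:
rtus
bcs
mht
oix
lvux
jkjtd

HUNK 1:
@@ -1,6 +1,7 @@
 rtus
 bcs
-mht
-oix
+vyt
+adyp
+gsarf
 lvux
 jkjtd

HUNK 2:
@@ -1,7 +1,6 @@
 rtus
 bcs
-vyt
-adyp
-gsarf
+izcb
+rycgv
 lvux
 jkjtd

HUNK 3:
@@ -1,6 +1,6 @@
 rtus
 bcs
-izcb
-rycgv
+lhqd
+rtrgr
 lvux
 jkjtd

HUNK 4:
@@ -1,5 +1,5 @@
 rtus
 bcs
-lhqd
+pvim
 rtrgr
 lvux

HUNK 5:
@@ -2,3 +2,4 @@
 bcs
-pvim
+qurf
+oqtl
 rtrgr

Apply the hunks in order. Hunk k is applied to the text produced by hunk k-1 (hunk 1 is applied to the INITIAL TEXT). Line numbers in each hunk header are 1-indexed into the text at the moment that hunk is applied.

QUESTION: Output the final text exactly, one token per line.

Answer: rtus
bcs
qurf
oqtl
rtrgr
lvux
jkjtd

Derivation:
Hunk 1: at line 1 remove [mht,oix] add [vyt,adyp,gsarf] -> 7 lines: rtus bcs vyt adyp gsarf lvux jkjtd
Hunk 2: at line 1 remove [vyt,adyp,gsarf] add [izcb,rycgv] -> 6 lines: rtus bcs izcb rycgv lvux jkjtd
Hunk 3: at line 1 remove [izcb,rycgv] add [lhqd,rtrgr] -> 6 lines: rtus bcs lhqd rtrgr lvux jkjtd
Hunk 4: at line 1 remove [lhqd] add [pvim] -> 6 lines: rtus bcs pvim rtrgr lvux jkjtd
Hunk 5: at line 2 remove [pvim] add [qurf,oqtl] -> 7 lines: rtus bcs qurf oqtl rtrgr lvux jkjtd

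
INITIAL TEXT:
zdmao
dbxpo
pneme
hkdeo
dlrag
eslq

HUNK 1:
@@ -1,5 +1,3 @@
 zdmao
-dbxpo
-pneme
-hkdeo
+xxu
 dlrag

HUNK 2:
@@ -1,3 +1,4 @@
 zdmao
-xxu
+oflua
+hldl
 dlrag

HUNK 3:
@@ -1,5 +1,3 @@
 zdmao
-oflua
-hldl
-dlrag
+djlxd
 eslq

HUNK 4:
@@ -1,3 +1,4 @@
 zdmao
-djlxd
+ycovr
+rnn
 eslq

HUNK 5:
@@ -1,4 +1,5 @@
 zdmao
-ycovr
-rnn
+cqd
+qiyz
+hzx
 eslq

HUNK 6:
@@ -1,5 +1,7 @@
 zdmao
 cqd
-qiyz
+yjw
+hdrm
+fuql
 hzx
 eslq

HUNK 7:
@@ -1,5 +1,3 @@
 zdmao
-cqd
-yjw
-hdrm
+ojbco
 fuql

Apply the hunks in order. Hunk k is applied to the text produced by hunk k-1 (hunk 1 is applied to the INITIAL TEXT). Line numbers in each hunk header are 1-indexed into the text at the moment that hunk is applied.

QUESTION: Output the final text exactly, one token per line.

Answer: zdmao
ojbco
fuql
hzx
eslq

Derivation:
Hunk 1: at line 1 remove [dbxpo,pneme,hkdeo] add [xxu] -> 4 lines: zdmao xxu dlrag eslq
Hunk 2: at line 1 remove [xxu] add [oflua,hldl] -> 5 lines: zdmao oflua hldl dlrag eslq
Hunk 3: at line 1 remove [oflua,hldl,dlrag] add [djlxd] -> 3 lines: zdmao djlxd eslq
Hunk 4: at line 1 remove [djlxd] add [ycovr,rnn] -> 4 lines: zdmao ycovr rnn eslq
Hunk 5: at line 1 remove [ycovr,rnn] add [cqd,qiyz,hzx] -> 5 lines: zdmao cqd qiyz hzx eslq
Hunk 6: at line 1 remove [qiyz] add [yjw,hdrm,fuql] -> 7 lines: zdmao cqd yjw hdrm fuql hzx eslq
Hunk 7: at line 1 remove [cqd,yjw,hdrm] add [ojbco] -> 5 lines: zdmao ojbco fuql hzx eslq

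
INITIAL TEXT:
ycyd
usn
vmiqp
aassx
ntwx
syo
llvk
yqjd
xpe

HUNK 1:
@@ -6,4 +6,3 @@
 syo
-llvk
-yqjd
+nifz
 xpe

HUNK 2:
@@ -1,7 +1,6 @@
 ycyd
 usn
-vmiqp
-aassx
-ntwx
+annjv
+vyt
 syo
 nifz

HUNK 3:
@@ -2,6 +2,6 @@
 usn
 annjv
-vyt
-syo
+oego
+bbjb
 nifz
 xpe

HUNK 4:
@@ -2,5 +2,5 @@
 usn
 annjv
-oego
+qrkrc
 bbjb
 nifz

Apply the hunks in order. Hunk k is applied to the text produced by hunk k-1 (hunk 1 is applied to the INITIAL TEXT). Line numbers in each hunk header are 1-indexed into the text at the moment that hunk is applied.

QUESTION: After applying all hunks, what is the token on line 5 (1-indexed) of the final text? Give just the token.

Answer: bbjb

Derivation:
Hunk 1: at line 6 remove [llvk,yqjd] add [nifz] -> 8 lines: ycyd usn vmiqp aassx ntwx syo nifz xpe
Hunk 2: at line 1 remove [vmiqp,aassx,ntwx] add [annjv,vyt] -> 7 lines: ycyd usn annjv vyt syo nifz xpe
Hunk 3: at line 2 remove [vyt,syo] add [oego,bbjb] -> 7 lines: ycyd usn annjv oego bbjb nifz xpe
Hunk 4: at line 2 remove [oego] add [qrkrc] -> 7 lines: ycyd usn annjv qrkrc bbjb nifz xpe
Final line 5: bbjb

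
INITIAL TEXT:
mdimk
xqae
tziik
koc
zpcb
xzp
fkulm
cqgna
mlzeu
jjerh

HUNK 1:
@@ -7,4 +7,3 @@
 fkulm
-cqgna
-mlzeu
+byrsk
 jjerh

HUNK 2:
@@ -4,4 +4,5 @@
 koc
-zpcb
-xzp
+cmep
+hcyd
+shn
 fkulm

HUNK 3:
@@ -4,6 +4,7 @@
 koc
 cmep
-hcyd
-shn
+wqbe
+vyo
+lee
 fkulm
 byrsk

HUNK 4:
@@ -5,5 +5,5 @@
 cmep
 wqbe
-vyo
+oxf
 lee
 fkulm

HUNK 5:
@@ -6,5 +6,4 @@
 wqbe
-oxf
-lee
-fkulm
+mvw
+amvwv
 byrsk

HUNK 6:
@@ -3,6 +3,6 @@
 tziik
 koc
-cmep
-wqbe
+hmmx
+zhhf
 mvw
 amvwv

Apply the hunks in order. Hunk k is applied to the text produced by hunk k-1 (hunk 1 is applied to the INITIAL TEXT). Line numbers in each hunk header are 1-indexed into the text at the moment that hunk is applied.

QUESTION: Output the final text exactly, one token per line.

Hunk 1: at line 7 remove [cqgna,mlzeu] add [byrsk] -> 9 lines: mdimk xqae tziik koc zpcb xzp fkulm byrsk jjerh
Hunk 2: at line 4 remove [zpcb,xzp] add [cmep,hcyd,shn] -> 10 lines: mdimk xqae tziik koc cmep hcyd shn fkulm byrsk jjerh
Hunk 3: at line 4 remove [hcyd,shn] add [wqbe,vyo,lee] -> 11 lines: mdimk xqae tziik koc cmep wqbe vyo lee fkulm byrsk jjerh
Hunk 4: at line 5 remove [vyo] add [oxf] -> 11 lines: mdimk xqae tziik koc cmep wqbe oxf lee fkulm byrsk jjerh
Hunk 5: at line 6 remove [oxf,lee,fkulm] add [mvw,amvwv] -> 10 lines: mdimk xqae tziik koc cmep wqbe mvw amvwv byrsk jjerh
Hunk 6: at line 3 remove [cmep,wqbe] add [hmmx,zhhf] -> 10 lines: mdimk xqae tziik koc hmmx zhhf mvw amvwv byrsk jjerh

Answer: mdimk
xqae
tziik
koc
hmmx
zhhf
mvw
amvwv
byrsk
jjerh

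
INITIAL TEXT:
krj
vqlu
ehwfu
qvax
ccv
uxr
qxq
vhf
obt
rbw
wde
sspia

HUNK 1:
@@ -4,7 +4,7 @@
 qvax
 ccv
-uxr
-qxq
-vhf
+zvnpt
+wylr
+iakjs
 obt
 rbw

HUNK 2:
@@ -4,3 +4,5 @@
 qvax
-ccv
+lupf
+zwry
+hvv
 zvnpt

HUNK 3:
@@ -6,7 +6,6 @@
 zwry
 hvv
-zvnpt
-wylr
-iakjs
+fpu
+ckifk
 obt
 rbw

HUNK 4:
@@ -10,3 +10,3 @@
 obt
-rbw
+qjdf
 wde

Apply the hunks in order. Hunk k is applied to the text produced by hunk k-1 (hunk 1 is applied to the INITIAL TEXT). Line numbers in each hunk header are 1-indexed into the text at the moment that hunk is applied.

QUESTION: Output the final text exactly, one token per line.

Hunk 1: at line 4 remove [uxr,qxq,vhf] add [zvnpt,wylr,iakjs] -> 12 lines: krj vqlu ehwfu qvax ccv zvnpt wylr iakjs obt rbw wde sspia
Hunk 2: at line 4 remove [ccv] add [lupf,zwry,hvv] -> 14 lines: krj vqlu ehwfu qvax lupf zwry hvv zvnpt wylr iakjs obt rbw wde sspia
Hunk 3: at line 6 remove [zvnpt,wylr,iakjs] add [fpu,ckifk] -> 13 lines: krj vqlu ehwfu qvax lupf zwry hvv fpu ckifk obt rbw wde sspia
Hunk 4: at line 10 remove [rbw] add [qjdf] -> 13 lines: krj vqlu ehwfu qvax lupf zwry hvv fpu ckifk obt qjdf wde sspia

Answer: krj
vqlu
ehwfu
qvax
lupf
zwry
hvv
fpu
ckifk
obt
qjdf
wde
sspia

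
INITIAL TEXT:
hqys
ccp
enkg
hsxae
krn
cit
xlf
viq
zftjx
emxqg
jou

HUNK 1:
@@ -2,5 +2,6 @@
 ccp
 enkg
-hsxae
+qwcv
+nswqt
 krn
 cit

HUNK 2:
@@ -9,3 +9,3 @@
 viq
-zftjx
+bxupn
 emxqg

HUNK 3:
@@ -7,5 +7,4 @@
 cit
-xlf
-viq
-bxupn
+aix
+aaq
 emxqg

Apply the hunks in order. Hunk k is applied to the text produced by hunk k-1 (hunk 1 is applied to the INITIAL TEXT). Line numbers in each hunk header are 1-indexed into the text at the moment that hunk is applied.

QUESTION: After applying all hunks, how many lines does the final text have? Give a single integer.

Hunk 1: at line 2 remove [hsxae] add [qwcv,nswqt] -> 12 lines: hqys ccp enkg qwcv nswqt krn cit xlf viq zftjx emxqg jou
Hunk 2: at line 9 remove [zftjx] add [bxupn] -> 12 lines: hqys ccp enkg qwcv nswqt krn cit xlf viq bxupn emxqg jou
Hunk 3: at line 7 remove [xlf,viq,bxupn] add [aix,aaq] -> 11 lines: hqys ccp enkg qwcv nswqt krn cit aix aaq emxqg jou
Final line count: 11

Answer: 11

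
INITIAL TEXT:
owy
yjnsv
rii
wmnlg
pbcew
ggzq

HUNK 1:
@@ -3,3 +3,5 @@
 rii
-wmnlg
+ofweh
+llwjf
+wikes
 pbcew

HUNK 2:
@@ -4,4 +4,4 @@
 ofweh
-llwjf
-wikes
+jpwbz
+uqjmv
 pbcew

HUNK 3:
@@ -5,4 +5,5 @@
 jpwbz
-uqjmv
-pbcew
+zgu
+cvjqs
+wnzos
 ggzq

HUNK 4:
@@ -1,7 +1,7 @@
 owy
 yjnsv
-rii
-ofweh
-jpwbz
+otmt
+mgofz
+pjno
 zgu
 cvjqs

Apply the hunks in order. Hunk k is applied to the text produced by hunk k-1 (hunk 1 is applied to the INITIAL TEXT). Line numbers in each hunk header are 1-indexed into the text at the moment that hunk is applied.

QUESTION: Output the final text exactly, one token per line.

Hunk 1: at line 3 remove [wmnlg] add [ofweh,llwjf,wikes] -> 8 lines: owy yjnsv rii ofweh llwjf wikes pbcew ggzq
Hunk 2: at line 4 remove [llwjf,wikes] add [jpwbz,uqjmv] -> 8 lines: owy yjnsv rii ofweh jpwbz uqjmv pbcew ggzq
Hunk 3: at line 5 remove [uqjmv,pbcew] add [zgu,cvjqs,wnzos] -> 9 lines: owy yjnsv rii ofweh jpwbz zgu cvjqs wnzos ggzq
Hunk 4: at line 1 remove [rii,ofweh,jpwbz] add [otmt,mgofz,pjno] -> 9 lines: owy yjnsv otmt mgofz pjno zgu cvjqs wnzos ggzq

Answer: owy
yjnsv
otmt
mgofz
pjno
zgu
cvjqs
wnzos
ggzq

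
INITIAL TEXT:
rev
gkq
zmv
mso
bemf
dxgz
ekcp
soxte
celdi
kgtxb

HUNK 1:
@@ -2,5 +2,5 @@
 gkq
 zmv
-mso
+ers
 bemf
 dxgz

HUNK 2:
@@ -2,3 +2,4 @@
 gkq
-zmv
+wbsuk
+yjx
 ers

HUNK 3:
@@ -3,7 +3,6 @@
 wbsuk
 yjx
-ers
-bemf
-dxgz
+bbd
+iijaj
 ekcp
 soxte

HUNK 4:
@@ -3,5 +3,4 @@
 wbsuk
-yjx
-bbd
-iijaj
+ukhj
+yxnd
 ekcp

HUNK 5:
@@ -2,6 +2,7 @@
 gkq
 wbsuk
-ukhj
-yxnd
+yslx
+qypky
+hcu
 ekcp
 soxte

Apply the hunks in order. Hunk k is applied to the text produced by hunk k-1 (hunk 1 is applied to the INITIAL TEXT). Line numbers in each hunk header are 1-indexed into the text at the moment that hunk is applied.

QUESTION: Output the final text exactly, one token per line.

Hunk 1: at line 2 remove [mso] add [ers] -> 10 lines: rev gkq zmv ers bemf dxgz ekcp soxte celdi kgtxb
Hunk 2: at line 2 remove [zmv] add [wbsuk,yjx] -> 11 lines: rev gkq wbsuk yjx ers bemf dxgz ekcp soxte celdi kgtxb
Hunk 3: at line 3 remove [ers,bemf,dxgz] add [bbd,iijaj] -> 10 lines: rev gkq wbsuk yjx bbd iijaj ekcp soxte celdi kgtxb
Hunk 4: at line 3 remove [yjx,bbd,iijaj] add [ukhj,yxnd] -> 9 lines: rev gkq wbsuk ukhj yxnd ekcp soxte celdi kgtxb
Hunk 5: at line 2 remove [ukhj,yxnd] add [yslx,qypky,hcu] -> 10 lines: rev gkq wbsuk yslx qypky hcu ekcp soxte celdi kgtxb

Answer: rev
gkq
wbsuk
yslx
qypky
hcu
ekcp
soxte
celdi
kgtxb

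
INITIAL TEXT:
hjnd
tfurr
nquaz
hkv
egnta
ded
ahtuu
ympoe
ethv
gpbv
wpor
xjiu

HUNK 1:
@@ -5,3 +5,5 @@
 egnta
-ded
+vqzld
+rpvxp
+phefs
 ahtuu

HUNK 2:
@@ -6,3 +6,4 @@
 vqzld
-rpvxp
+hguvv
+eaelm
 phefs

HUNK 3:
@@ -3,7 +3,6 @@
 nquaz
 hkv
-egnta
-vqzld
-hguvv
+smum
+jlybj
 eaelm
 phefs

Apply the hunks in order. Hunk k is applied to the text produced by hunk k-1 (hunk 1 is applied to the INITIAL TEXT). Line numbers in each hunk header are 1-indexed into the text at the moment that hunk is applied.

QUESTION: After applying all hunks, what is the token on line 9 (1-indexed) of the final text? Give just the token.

Answer: ahtuu

Derivation:
Hunk 1: at line 5 remove [ded] add [vqzld,rpvxp,phefs] -> 14 lines: hjnd tfurr nquaz hkv egnta vqzld rpvxp phefs ahtuu ympoe ethv gpbv wpor xjiu
Hunk 2: at line 6 remove [rpvxp] add [hguvv,eaelm] -> 15 lines: hjnd tfurr nquaz hkv egnta vqzld hguvv eaelm phefs ahtuu ympoe ethv gpbv wpor xjiu
Hunk 3: at line 3 remove [egnta,vqzld,hguvv] add [smum,jlybj] -> 14 lines: hjnd tfurr nquaz hkv smum jlybj eaelm phefs ahtuu ympoe ethv gpbv wpor xjiu
Final line 9: ahtuu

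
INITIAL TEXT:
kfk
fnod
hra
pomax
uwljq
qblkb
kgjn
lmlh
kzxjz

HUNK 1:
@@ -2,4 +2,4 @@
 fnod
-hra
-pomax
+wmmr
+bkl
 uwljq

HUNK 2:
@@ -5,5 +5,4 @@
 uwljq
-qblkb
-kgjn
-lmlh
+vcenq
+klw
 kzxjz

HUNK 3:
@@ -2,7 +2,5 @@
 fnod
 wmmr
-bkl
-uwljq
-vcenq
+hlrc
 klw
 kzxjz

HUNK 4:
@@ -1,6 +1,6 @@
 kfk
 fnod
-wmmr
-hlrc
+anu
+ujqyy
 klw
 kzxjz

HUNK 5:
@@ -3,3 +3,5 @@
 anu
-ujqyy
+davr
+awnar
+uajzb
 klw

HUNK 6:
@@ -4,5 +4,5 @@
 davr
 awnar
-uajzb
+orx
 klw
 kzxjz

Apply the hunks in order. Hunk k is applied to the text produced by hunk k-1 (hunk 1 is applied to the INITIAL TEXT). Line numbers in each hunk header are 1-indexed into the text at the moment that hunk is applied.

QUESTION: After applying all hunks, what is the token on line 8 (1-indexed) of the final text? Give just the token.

Hunk 1: at line 2 remove [hra,pomax] add [wmmr,bkl] -> 9 lines: kfk fnod wmmr bkl uwljq qblkb kgjn lmlh kzxjz
Hunk 2: at line 5 remove [qblkb,kgjn,lmlh] add [vcenq,klw] -> 8 lines: kfk fnod wmmr bkl uwljq vcenq klw kzxjz
Hunk 3: at line 2 remove [bkl,uwljq,vcenq] add [hlrc] -> 6 lines: kfk fnod wmmr hlrc klw kzxjz
Hunk 4: at line 1 remove [wmmr,hlrc] add [anu,ujqyy] -> 6 lines: kfk fnod anu ujqyy klw kzxjz
Hunk 5: at line 3 remove [ujqyy] add [davr,awnar,uajzb] -> 8 lines: kfk fnod anu davr awnar uajzb klw kzxjz
Hunk 6: at line 4 remove [uajzb] add [orx] -> 8 lines: kfk fnod anu davr awnar orx klw kzxjz
Final line 8: kzxjz

Answer: kzxjz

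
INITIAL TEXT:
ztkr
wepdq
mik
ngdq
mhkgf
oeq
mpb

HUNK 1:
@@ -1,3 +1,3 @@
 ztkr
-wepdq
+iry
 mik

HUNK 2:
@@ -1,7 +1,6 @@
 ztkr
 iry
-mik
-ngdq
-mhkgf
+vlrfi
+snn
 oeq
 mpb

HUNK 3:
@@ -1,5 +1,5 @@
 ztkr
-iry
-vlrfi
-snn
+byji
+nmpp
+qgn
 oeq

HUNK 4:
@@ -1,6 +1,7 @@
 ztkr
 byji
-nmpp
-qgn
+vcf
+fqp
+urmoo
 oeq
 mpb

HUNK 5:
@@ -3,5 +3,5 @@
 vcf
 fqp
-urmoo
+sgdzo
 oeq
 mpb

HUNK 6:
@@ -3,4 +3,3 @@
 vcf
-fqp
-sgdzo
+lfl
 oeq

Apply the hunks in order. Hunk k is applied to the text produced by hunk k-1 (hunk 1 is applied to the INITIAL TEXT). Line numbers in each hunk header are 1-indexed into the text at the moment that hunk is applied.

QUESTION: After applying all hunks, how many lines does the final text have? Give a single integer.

Answer: 6

Derivation:
Hunk 1: at line 1 remove [wepdq] add [iry] -> 7 lines: ztkr iry mik ngdq mhkgf oeq mpb
Hunk 2: at line 1 remove [mik,ngdq,mhkgf] add [vlrfi,snn] -> 6 lines: ztkr iry vlrfi snn oeq mpb
Hunk 3: at line 1 remove [iry,vlrfi,snn] add [byji,nmpp,qgn] -> 6 lines: ztkr byji nmpp qgn oeq mpb
Hunk 4: at line 1 remove [nmpp,qgn] add [vcf,fqp,urmoo] -> 7 lines: ztkr byji vcf fqp urmoo oeq mpb
Hunk 5: at line 3 remove [urmoo] add [sgdzo] -> 7 lines: ztkr byji vcf fqp sgdzo oeq mpb
Hunk 6: at line 3 remove [fqp,sgdzo] add [lfl] -> 6 lines: ztkr byji vcf lfl oeq mpb
Final line count: 6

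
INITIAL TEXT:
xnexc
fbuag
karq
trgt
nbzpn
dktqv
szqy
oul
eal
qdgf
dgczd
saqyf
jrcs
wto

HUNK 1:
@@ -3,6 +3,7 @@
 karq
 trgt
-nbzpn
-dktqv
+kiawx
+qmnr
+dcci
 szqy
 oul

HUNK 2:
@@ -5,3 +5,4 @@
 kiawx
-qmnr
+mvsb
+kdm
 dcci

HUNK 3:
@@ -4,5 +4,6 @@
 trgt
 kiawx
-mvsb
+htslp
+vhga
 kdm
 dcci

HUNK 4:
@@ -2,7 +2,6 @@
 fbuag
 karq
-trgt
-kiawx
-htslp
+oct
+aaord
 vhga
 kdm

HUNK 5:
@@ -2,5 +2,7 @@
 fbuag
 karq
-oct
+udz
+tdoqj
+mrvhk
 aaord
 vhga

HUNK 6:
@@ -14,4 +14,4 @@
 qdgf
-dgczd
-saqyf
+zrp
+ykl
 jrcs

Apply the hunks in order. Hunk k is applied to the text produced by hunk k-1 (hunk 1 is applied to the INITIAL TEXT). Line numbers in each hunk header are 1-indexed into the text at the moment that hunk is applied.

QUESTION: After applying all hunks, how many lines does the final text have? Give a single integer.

Hunk 1: at line 3 remove [nbzpn,dktqv] add [kiawx,qmnr,dcci] -> 15 lines: xnexc fbuag karq trgt kiawx qmnr dcci szqy oul eal qdgf dgczd saqyf jrcs wto
Hunk 2: at line 5 remove [qmnr] add [mvsb,kdm] -> 16 lines: xnexc fbuag karq trgt kiawx mvsb kdm dcci szqy oul eal qdgf dgczd saqyf jrcs wto
Hunk 3: at line 4 remove [mvsb] add [htslp,vhga] -> 17 lines: xnexc fbuag karq trgt kiawx htslp vhga kdm dcci szqy oul eal qdgf dgczd saqyf jrcs wto
Hunk 4: at line 2 remove [trgt,kiawx,htslp] add [oct,aaord] -> 16 lines: xnexc fbuag karq oct aaord vhga kdm dcci szqy oul eal qdgf dgczd saqyf jrcs wto
Hunk 5: at line 2 remove [oct] add [udz,tdoqj,mrvhk] -> 18 lines: xnexc fbuag karq udz tdoqj mrvhk aaord vhga kdm dcci szqy oul eal qdgf dgczd saqyf jrcs wto
Hunk 6: at line 14 remove [dgczd,saqyf] add [zrp,ykl] -> 18 lines: xnexc fbuag karq udz tdoqj mrvhk aaord vhga kdm dcci szqy oul eal qdgf zrp ykl jrcs wto
Final line count: 18

Answer: 18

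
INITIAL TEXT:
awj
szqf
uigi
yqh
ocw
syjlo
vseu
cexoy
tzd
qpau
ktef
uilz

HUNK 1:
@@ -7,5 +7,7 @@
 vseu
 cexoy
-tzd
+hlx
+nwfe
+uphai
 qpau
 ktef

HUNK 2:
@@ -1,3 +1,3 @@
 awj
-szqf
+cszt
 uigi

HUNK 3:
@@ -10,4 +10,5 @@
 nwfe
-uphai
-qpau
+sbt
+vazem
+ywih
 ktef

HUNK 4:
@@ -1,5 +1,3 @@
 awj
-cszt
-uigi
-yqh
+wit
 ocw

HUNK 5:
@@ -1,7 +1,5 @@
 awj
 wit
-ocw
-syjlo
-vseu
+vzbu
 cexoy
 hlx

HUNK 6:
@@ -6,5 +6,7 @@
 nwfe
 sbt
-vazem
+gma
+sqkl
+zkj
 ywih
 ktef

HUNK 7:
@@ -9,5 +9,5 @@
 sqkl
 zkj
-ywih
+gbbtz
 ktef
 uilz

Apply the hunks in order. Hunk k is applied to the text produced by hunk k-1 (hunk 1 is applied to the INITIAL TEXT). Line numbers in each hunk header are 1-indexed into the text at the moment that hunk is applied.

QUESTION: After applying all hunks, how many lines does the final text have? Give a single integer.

Hunk 1: at line 7 remove [tzd] add [hlx,nwfe,uphai] -> 14 lines: awj szqf uigi yqh ocw syjlo vseu cexoy hlx nwfe uphai qpau ktef uilz
Hunk 2: at line 1 remove [szqf] add [cszt] -> 14 lines: awj cszt uigi yqh ocw syjlo vseu cexoy hlx nwfe uphai qpau ktef uilz
Hunk 3: at line 10 remove [uphai,qpau] add [sbt,vazem,ywih] -> 15 lines: awj cszt uigi yqh ocw syjlo vseu cexoy hlx nwfe sbt vazem ywih ktef uilz
Hunk 4: at line 1 remove [cszt,uigi,yqh] add [wit] -> 13 lines: awj wit ocw syjlo vseu cexoy hlx nwfe sbt vazem ywih ktef uilz
Hunk 5: at line 1 remove [ocw,syjlo,vseu] add [vzbu] -> 11 lines: awj wit vzbu cexoy hlx nwfe sbt vazem ywih ktef uilz
Hunk 6: at line 6 remove [vazem] add [gma,sqkl,zkj] -> 13 lines: awj wit vzbu cexoy hlx nwfe sbt gma sqkl zkj ywih ktef uilz
Hunk 7: at line 9 remove [ywih] add [gbbtz] -> 13 lines: awj wit vzbu cexoy hlx nwfe sbt gma sqkl zkj gbbtz ktef uilz
Final line count: 13

Answer: 13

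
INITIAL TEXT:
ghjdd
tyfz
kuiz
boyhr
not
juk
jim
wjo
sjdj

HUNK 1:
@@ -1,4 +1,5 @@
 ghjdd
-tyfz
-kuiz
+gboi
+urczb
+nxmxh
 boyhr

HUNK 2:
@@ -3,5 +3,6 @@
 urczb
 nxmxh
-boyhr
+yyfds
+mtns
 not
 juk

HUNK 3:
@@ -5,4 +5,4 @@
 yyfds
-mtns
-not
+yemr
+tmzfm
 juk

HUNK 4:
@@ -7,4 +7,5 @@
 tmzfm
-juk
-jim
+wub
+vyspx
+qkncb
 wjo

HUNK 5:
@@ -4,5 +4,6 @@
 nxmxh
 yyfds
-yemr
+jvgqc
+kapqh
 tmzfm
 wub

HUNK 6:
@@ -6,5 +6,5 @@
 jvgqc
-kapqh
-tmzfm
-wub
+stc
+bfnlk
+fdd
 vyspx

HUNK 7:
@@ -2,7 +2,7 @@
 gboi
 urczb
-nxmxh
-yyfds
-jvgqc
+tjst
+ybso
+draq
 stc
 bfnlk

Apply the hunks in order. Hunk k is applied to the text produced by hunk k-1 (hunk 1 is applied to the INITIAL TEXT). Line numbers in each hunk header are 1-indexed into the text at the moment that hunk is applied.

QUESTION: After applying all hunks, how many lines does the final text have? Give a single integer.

Hunk 1: at line 1 remove [tyfz,kuiz] add [gboi,urczb,nxmxh] -> 10 lines: ghjdd gboi urczb nxmxh boyhr not juk jim wjo sjdj
Hunk 2: at line 3 remove [boyhr] add [yyfds,mtns] -> 11 lines: ghjdd gboi urczb nxmxh yyfds mtns not juk jim wjo sjdj
Hunk 3: at line 5 remove [mtns,not] add [yemr,tmzfm] -> 11 lines: ghjdd gboi urczb nxmxh yyfds yemr tmzfm juk jim wjo sjdj
Hunk 4: at line 7 remove [juk,jim] add [wub,vyspx,qkncb] -> 12 lines: ghjdd gboi urczb nxmxh yyfds yemr tmzfm wub vyspx qkncb wjo sjdj
Hunk 5: at line 4 remove [yemr] add [jvgqc,kapqh] -> 13 lines: ghjdd gboi urczb nxmxh yyfds jvgqc kapqh tmzfm wub vyspx qkncb wjo sjdj
Hunk 6: at line 6 remove [kapqh,tmzfm,wub] add [stc,bfnlk,fdd] -> 13 lines: ghjdd gboi urczb nxmxh yyfds jvgqc stc bfnlk fdd vyspx qkncb wjo sjdj
Hunk 7: at line 2 remove [nxmxh,yyfds,jvgqc] add [tjst,ybso,draq] -> 13 lines: ghjdd gboi urczb tjst ybso draq stc bfnlk fdd vyspx qkncb wjo sjdj
Final line count: 13

Answer: 13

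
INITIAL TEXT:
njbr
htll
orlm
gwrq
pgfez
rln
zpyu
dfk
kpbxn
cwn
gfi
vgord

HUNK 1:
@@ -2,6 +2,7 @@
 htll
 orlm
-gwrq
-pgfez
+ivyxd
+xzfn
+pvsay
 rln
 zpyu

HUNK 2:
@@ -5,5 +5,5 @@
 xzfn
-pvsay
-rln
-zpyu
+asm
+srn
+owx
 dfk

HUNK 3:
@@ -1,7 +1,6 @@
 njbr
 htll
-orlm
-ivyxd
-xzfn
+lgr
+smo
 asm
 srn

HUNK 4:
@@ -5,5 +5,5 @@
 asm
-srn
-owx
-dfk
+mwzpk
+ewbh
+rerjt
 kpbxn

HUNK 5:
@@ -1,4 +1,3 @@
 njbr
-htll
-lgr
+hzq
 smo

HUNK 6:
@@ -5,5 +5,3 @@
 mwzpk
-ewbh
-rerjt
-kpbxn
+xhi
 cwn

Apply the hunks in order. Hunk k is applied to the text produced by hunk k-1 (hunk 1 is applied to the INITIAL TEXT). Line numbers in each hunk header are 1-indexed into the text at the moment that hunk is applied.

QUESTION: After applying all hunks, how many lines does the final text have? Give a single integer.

Hunk 1: at line 2 remove [gwrq,pgfez] add [ivyxd,xzfn,pvsay] -> 13 lines: njbr htll orlm ivyxd xzfn pvsay rln zpyu dfk kpbxn cwn gfi vgord
Hunk 2: at line 5 remove [pvsay,rln,zpyu] add [asm,srn,owx] -> 13 lines: njbr htll orlm ivyxd xzfn asm srn owx dfk kpbxn cwn gfi vgord
Hunk 3: at line 1 remove [orlm,ivyxd,xzfn] add [lgr,smo] -> 12 lines: njbr htll lgr smo asm srn owx dfk kpbxn cwn gfi vgord
Hunk 4: at line 5 remove [srn,owx,dfk] add [mwzpk,ewbh,rerjt] -> 12 lines: njbr htll lgr smo asm mwzpk ewbh rerjt kpbxn cwn gfi vgord
Hunk 5: at line 1 remove [htll,lgr] add [hzq] -> 11 lines: njbr hzq smo asm mwzpk ewbh rerjt kpbxn cwn gfi vgord
Hunk 6: at line 5 remove [ewbh,rerjt,kpbxn] add [xhi] -> 9 lines: njbr hzq smo asm mwzpk xhi cwn gfi vgord
Final line count: 9

Answer: 9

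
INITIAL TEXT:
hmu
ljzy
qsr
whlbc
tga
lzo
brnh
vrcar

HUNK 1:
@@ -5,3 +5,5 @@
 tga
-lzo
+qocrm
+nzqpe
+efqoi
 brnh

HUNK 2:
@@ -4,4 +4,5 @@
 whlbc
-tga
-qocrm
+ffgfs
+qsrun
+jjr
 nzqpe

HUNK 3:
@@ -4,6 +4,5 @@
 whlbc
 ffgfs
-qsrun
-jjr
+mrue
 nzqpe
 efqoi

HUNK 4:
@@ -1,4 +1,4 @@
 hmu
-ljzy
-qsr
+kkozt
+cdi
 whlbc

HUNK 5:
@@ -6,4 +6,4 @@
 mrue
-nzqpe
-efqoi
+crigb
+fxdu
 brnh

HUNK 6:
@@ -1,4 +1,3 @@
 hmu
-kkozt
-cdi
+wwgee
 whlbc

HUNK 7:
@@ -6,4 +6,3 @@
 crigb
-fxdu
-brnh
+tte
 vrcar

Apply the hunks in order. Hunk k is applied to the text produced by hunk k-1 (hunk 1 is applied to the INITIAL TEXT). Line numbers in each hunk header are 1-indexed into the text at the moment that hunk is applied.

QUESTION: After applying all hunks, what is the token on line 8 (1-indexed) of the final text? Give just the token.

Answer: vrcar

Derivation:
Hunk 1: at line 5 remove [lzo] add [qocrm,nzqpe,efqoi] -> 10 lines: hmu ljzy qsr whlbc tga qocrm nzqpe efqoi brnh vrcar
Hunk 2: at line 4 remove [tga,qocrm] add [ffgfs,qsrun,jjr] -> 11 lines: hmu ljzy qsr whlbc ffgfs qsrun jjr nzqpe efqoi brnh vrcar
Hunk 3: at line 4 remove [qsrun,jjr] add [mrue] -> 10 lines: hmu ljzy qsr whlbc ffgfs mrue nzqpe efqoi brnh vrcar
Hunk 4: at line 1 remove [ljzy,qsr] add [kkozt,cdi] -> 10 lines: hmu kkozt cdi whlbc ffgfs mrue nzqpe efqoi brnh vrcar
Hunk 5: at line 6 remove [nzqpe,efqoi] add [crigb,fxdu] -> 10 lines: hmu kkozt cdi whlbc ffgfs mrue crigb fxdu brnh vrcar
Hunk 6: at line 1 remove [kkozt,cdi] add [wwgee] -> 9 lines: hmu wwgee whlbc ffgfs mrue crigb fxdu brnh vrcar
Hunk 7: at line 6 remove [fxdu,brnh] add [tte] -> 8 lines: hmu wwgee whlbc ffgfs mrue crigb tte vrcar
Final line 8: vrcar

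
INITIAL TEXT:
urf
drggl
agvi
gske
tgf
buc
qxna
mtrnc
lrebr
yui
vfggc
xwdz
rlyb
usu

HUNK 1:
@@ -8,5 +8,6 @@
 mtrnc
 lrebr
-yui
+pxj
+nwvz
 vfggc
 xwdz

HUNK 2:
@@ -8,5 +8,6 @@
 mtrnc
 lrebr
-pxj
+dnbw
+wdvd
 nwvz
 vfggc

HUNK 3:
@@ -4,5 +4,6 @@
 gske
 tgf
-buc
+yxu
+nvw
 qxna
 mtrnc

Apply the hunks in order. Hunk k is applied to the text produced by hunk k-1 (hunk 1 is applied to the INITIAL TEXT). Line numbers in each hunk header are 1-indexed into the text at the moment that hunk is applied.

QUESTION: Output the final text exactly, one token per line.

Answer: urf
drggl
agvi
gske
tgf
yxu
nvw
qxna
mtrnc
lrebr
dnbw
wdvd
nwvz
vfggc
xwdz
rlyb
usu

Derivation:
Hunk 1: at line 8 remove [yui] add [pxj,nwvz] -> 15 lines: urf drggl agvi gske tgf buc qxna mtrnc lrebr pxj nwvz vfggc xwdz rlyb usu
Hunk 2: at line 8 remove [pxj] add [dnbw,wdvd] -> 16 lines: urf drggl agvi gske tgf buc qxna mtrnc lrebr dnbw wdvd nwvz vfggc xwdz rlyb usu
Hunk 3: at line 4 remove [buc] add [yxu,nvw] -> 17 lines: urf drggl agvi gske tgf yxu nvw qxna mtrnc lrebr dnbw wdvd nwvz vfggc xwdz rlyb usu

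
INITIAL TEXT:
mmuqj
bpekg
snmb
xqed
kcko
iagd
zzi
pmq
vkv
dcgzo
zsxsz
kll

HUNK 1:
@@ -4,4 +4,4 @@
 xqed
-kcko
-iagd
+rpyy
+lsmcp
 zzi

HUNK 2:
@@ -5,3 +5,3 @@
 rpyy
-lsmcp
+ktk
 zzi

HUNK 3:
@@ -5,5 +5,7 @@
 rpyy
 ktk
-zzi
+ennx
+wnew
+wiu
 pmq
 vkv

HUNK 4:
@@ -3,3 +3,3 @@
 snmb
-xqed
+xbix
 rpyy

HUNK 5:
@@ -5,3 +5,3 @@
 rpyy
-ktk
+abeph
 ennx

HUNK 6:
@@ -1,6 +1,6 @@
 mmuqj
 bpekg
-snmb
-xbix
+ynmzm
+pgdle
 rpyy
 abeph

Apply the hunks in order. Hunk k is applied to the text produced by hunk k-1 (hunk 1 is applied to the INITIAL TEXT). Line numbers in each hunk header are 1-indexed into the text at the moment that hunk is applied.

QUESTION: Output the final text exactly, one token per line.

Answer: mmuqj
bpekg
ynmzm
pgdle
rpyy
abeph
ennx
wnew
wiu
pmq
vkv
dcgzo
zsxsz
kll

Derivation:
Hunk 1: at line 4 remove [kcko,iagd] add [rpyy,lsmcp] -> 12 lines: mmuqj bpekg snmb xqed rpyy lsmcp zzi pmq vkv dcgzo zsxsz kll
Hunk 2: at line 5 remove [lsmcp] add [ktk] -> 12 lines: mmuqj bpekg snmb xqed rpyy ktk zzi pmq vkv dcgzo zsxsz kll
Hunk 3: at line 5 remove [zzi] add [ennx,wnew,wiu] -> 14 lines: mmuqj bpekg snmb xqed rpyy ktk ennx wnew wiu pmq vkv dcgzo zsxsz kll
Hunk 4: at line 3 remove [xqed] add [xbix] -> 14 lines: mmuqj bpekg snmb xbix rpyy ktk ennx wnew wiu pmq vkv dcgzo zsxsz kll
Hunk 5: at line 5 remove [ktk] add [abeph] -> 14 lines: mmuqj bpekg snmb xbix rpyy abeph ennx wnew wiu pmq vkv dcgzo zsxsz kll
Hunk 6: at line 1 remove [snmb,xbix] add [ynmzm,pgdle] -> 14 lines: mmuqj bpekg ynmzm pgdle rpyy abeph ennx wnew wiu pmq vkv dcgzo zsxsz kll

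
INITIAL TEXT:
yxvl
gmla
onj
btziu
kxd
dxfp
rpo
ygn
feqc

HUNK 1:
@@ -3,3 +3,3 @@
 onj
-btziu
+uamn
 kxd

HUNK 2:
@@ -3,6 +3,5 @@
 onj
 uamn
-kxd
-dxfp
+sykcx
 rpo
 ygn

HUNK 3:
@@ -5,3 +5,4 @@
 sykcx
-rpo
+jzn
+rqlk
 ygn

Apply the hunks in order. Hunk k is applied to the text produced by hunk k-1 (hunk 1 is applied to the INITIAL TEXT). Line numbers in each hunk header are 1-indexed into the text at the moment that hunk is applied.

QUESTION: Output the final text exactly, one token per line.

Hunk 1: at line 3 remove [btziu] add [uamn] -> 9 lines: yxvl gmla onj uamn kxd dxfp rpo ygn feqc
Hunk 2: at line 3 remove [kxd,dxfp] add [sykcx] -> 8 lines: yxvl gmla onj uamn sykcx rpo ygn feqc
Hunk 3: at line 5 remove [rpo] add [jzn,rqlk] -> 9 lines: yxvl gmla onj uamn sykcx jzn rqlk ygn feqc

Answer: yxvl
gmla
onj
uamn
sykcx
jzn
rqlk
ygn
feqc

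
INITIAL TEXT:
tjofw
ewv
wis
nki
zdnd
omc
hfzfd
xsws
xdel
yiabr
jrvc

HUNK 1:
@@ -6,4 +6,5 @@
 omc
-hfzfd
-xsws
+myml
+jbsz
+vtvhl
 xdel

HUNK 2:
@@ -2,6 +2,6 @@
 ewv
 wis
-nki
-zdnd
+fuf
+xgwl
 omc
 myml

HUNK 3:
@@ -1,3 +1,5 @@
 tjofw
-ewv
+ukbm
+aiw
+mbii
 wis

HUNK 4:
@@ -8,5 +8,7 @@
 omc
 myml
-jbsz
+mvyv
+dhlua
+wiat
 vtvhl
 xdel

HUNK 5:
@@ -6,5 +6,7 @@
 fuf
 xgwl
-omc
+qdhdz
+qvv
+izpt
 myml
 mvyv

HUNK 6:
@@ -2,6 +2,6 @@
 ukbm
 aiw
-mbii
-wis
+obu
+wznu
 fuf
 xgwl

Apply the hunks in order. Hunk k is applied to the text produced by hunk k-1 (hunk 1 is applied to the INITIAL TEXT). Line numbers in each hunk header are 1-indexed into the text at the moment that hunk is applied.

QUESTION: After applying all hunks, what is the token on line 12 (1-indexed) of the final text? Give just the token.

Answer: mvyv

Derivation:
Hunk 1: at line 6 remove [hfzfd,xsws] add [myml,jbsz,vtvhl] -> 12 lines: tjofw ewv wis nki zdnd omc myml jbsz vtvhl xdel yiabr jrvc
Hunk 2: at line 2 remove [nki,zdnd] add [fuf,xgwl] -> 12 lines: tjofw ewv wis fuf xgwl omc myml jbsz vtvhl xdel yiabr jrvc
Hunk 3: at line 1 remove [ewv] add [ukbm,aiw,mbii] -> 14 lines: tjofw ukbm aiw mbii wis fuf xgwl omc myml jbsz vtvhl xdel yiabr jrvc
Hunk 4: at line 8 remove [jbsz] add [mvyv,dhlua,wiat] -> 16 lines: tjofw ukbm aiw mbii wis fuf xgwl omc myml mvyv dhlua wiat vtvhl xdel yiabr jrvc
Hunk 5: at line 6 remove [omc] add [qdhdz,qvv,izpt] -> 18 lines: tjofw ukbm aiw mbii wis fuf xgwl qdhdz qvv izpt myml mvyv dhlua wiat vtvhl xdel yiabr jrvc
Hunk 6: at line 2 remove [mbii,wis] add [obu,wznu] -> 18 lines: tjofw ukbm aiw obu wznu fuf xgwl qdhdz qvv izpt myml mvyv dhlua wiat vtvhl xdel yiabr jrvc
Final line 12: mvyv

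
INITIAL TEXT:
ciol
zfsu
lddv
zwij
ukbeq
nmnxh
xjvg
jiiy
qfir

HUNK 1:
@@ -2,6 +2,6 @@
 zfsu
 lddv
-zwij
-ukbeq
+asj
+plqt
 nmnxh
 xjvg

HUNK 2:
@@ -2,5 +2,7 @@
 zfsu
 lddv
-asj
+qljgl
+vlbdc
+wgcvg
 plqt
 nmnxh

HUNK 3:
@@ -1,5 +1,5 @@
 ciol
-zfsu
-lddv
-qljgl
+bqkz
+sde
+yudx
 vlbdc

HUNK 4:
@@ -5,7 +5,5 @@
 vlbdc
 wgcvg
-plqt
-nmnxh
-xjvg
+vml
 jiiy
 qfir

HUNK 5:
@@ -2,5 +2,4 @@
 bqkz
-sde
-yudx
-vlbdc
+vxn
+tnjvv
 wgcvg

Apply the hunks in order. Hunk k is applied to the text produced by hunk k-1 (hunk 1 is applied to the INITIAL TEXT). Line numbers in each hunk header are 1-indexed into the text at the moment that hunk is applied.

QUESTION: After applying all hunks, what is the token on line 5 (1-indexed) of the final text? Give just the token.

Hunk 1: at line 2 remove [zwij,ukbeq] add [asj,plqt] -> 9 lines: ciol zfsu lddv asj plqt nmnxh xjvg jiiy qfir
Hunk 2: at line 2 remove [asj] add [qljgl,vlbdc,wgcvg] -> 11 lines: ciol zfsu lddv qljgl vlbdc wgcvg plqt nmnxh xjvg jiiy qfir
Hunk 3: at line 1 remove [zfsu,lddv,qljgl] add [bqkz,sde,yudx] -> 11 lines: ciol bqkz sde yudx vlbdc wgcvg plqt nmnxh xjvg jiiy qfir
Hunk 4: at line 5 remove [plqt,nmnxh,xjvg] add [vml] -> 9 lines: ciol bqkz sde yudx vlbdc wgcvg vml jiiy qfir
Hunk 5: at line 2 remove [sde,yudx,vlbdc] add [vxn,tnjvv] -> 8 lines: ciol bqkz vxn tnjvv wgcvg vml jiiy qfir
Final line 5: wgcvg

Answer: wgcvg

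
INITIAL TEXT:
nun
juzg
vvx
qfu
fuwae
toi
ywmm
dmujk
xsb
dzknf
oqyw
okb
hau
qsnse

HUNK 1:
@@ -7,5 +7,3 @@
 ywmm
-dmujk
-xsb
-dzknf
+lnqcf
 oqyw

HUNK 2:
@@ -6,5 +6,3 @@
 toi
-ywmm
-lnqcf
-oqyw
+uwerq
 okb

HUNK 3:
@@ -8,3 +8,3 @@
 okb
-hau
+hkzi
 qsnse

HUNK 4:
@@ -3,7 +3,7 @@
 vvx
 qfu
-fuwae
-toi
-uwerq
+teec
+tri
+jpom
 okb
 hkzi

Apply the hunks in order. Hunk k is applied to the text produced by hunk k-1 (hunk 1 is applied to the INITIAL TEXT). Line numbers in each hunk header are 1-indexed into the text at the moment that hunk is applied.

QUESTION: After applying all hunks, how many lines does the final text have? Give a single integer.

Answer: 10

Derivation:
Hunk 1: at line 7 remove [dmujk,xsb,dzknf] add [lnqcf] -> 12 lines: nun juzg vvx qfu fuwae toi ywmm lnqcf oqyw okb hau qsnse
Hunk 2: at line 6 remove [ywmm,lnqcf,oqyw] add [uwerq] -> 10 lines: nun juzg vvx qfu fuwae toi uwerq okb hau qsnse
Hunk 3: at line 8 remove [hau] add [hkzi] -> 10 lines: nun juzg vvx qfu fuwae toi uwerq okb hkzi qsnse
Hunk 4: at line 3 remove [fuwae,toi,uwerq] add [teec,tri,jpom] -> 10 lines: nun juzg vvx qfu teec tri jpom okb hkzi qsnse
Final line count: 10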